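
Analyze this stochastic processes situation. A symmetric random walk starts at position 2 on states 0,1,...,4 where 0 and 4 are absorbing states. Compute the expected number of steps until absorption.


For symmetric RW on 0,...,N with absorbing barriers, E(i) = i*(N-i)
E(2) = 2 * 2 = 4

4


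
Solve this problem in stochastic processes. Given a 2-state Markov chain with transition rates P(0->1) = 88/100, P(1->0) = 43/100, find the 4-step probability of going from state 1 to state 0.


Computing P^4 by matrix multiplication.
P = [[0.1200, 0.8800], [0.4300, 0.5700]]
After raising P to the power 4:
P^4(1,0) = 0.3252

0.3252


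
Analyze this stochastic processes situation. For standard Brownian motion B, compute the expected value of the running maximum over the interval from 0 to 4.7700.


E(max B(s)) = sqrt(2t/pi)
= sqrt(2*4.7700/pi)
= sqrt(3.0367)
= 1.7426

1.7426


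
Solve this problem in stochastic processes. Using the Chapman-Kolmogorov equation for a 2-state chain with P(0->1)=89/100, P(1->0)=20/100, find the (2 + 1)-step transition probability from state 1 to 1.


P^3 = P^2 * P^1
Computing via matrix multiplication of the transition matrix.
Entry (1,1) of P^3 = 0.8164

0.8164


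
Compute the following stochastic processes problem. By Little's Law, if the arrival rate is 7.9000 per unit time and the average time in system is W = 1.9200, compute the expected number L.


Little's Law: L = lambda * W
= 7.9000 * 1.9200
= 15.1680

15.1680


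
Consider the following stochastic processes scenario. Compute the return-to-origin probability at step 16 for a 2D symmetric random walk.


P = C(16,8)^2 / 4^16
= 12870^2 / 4294967296
= 165636900 / 4294967296
= 0.0386

0.0386


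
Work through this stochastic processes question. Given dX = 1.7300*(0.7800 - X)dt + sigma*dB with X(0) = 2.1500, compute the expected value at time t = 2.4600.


E[X(t)] = mu + (X(0) - mu)*exp(-theta*t)
= 0.7800 + (2.1500 - 0.7800)*exp(-1.7300*2.4600)
= 0.7800 + 1.3700 * 0.0142
= 0.7994

0.7994


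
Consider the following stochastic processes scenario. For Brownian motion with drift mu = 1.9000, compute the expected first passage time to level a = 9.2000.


Expected first passage time = a/mu
= 9.2000/1.9000
= 4.8421

4.8421


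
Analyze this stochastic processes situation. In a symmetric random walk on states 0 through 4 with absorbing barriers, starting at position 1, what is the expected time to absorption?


For symmetric RW on 0,...,N with absorbing barriers, E(i) = i*(N-i)
E(1) = 1 * 3 = 3

3


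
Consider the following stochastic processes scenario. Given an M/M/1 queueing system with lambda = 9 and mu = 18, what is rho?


rho = lambda/mu
= 9/18
= 0.5000

0.5000


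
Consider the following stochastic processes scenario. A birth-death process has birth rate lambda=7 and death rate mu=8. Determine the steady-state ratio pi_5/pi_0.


For birth-death process, pi_n/pi_0 = (lambda/mu)^n
= (7/8)^5
= 0.5129

0.5129


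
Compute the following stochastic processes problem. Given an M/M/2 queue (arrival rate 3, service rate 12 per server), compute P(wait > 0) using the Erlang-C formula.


a = lambda/mu = 0.2500
rho = a/c = 0.1250
Erlang-C formula applied:
C(c,a) = 0.0278

0.0278


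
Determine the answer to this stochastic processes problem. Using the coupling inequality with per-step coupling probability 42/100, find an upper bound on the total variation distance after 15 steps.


TV distance bound <= (1-delta)^n
= (1 - 0.4200)^15
= 0.5800^15
= 2.8276e-04

2.8276e-04


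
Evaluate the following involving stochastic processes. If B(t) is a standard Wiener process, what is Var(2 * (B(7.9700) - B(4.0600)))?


Var(alpha*(B(t)-B(s))) = alpha^2 * (t-s)
= 2^2 * (7.9700 - 4.0600)
= 4 * 3.9100
= 15.6400

15.6400


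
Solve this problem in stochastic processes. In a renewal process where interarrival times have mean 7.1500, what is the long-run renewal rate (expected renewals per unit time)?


Long-run renewal rate = 1/E(X)
= 1/7.1500
= 0.1399

0.1399


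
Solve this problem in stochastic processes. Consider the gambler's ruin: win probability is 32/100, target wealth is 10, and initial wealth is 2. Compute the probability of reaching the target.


Gambler's ruin formula:
r = q/p = 0.6800/0.3200 = 2.1250
P(win) = (1 - r^i)/(1 - r^N)
= (1 - 2.1250^2)/(1 - 2.1250^10)
= 0.0019

0.0019


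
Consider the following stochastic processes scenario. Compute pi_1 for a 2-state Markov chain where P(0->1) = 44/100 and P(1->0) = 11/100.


Stationary distribution: pi_0 = p10/(p01+p10), pi_1 = p01/(p01+p10)
p01 = 0.4400, p10 = 0.1100
pi_1 = 0.8000

0.8000


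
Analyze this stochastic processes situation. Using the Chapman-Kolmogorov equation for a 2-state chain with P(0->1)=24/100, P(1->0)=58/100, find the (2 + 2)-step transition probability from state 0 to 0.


P^4 = P^2 * P^2
Computing via matrix multiplication of the transition matrix.
Entry (0,0) of P^4 = 0.7076

0.7076


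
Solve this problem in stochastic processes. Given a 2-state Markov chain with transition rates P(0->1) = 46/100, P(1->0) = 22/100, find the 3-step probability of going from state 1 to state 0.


Computing P^3 by matrix multiplication.
P = [[0.5400, 0.4600], [0.2200, 0.7800]]
After raising P to the power 3:
P^3(1,0) = 0.3129

0.3129


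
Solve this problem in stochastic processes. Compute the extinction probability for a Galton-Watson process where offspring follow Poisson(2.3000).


Since mu = 2.3000 > 1, extinction prob q < 1.
Solve s = exp(mu*(s-1)) iteratively.
q = 0.1376

0.1376


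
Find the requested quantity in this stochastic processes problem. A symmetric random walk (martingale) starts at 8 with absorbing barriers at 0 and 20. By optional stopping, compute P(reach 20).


By optional stopping theorem: E(M at tau) = M(0) = 8
P(hit 20)*20 + P(hit 0)*0 = 8
P(hit 20) = (8 - 0)/(20 - 0) = 2/5 = 0.4000

0.4000


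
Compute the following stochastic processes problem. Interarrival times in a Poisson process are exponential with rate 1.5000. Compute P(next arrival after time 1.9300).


P(X > t) = exp(-lambda * t)
= exp(-1.5000 * 1.9300)
= exp(-2.8950) = 0.0553

0.0553


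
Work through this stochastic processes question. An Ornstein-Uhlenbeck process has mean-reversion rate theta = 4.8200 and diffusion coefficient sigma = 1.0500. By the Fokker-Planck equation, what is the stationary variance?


Stationary variance = sigma^2 / (2*theta)
= 1.0500^2 / (2*4.8200)
= 1.1025 / 9.6400
= 0.1144

0.1144


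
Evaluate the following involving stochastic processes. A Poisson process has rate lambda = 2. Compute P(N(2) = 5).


P(N(t)=k) = (lambda*t)^k * exp(-lambda*t) / k!
lambda*t = 4
= 4^5 * exp(-4) / 5!
= 1024 * 0.0183 / 120
= 0.1563

0.1563


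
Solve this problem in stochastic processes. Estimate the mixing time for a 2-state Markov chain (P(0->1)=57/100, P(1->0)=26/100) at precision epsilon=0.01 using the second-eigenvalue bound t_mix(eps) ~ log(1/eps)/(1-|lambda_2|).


lambda_2 = |1 - p01 - p10| = |1 - 0.5700 - 0.2600| = 0.1700
t_mix ~ log(1/eps)/(1 - |lambda_2|)
= log(100)/(1 - 0.1700) = 4.6052/0.8300
= 5.5484

5.5484


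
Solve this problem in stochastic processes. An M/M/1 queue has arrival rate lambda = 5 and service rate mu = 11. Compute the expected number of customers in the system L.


rho = 5/11 = 0.4545
L = rho/(1-rho)
= 0.4545/0.5455
= 0.8333

0.8333


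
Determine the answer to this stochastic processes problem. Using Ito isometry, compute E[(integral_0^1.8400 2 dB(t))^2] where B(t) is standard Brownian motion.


By Ito isometry: E[(int f dB)^2] = int f^2 dt
= 2^2 * 1.8400
= 4 * 1.8400 = 7.3600

7.3600


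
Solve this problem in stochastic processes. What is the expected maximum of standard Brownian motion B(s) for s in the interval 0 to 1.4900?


E(max B(s)) = sqrt(2t/pi)
= sqrt(2*1.4900/pi)
= sqrt(0.9486)
= 0.9739

0.9739


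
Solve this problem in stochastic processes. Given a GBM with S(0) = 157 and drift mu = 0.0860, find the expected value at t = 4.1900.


E[S(t)] = S(0) * exp(mu * t)
= 157 * exp(0.0860 * 4.1900)
= 157 * 1.4338
= 225.1092

225.1092


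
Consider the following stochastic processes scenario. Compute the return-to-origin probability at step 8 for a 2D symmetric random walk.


P = C(8,4)^2 / 4^8
= 70^2 / 65536
= 4900 / 65536
= 0.0748

0.0748


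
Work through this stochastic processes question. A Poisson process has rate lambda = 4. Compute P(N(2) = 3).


P(N(t)=k) = (lambda*t)^k * exp(-lambda*t) / k!
lambda*t = 8
= 8^3 * exp(-8) / 3!
= 512 * 3.3546e-04 / 6
= 0.0286

0.0286


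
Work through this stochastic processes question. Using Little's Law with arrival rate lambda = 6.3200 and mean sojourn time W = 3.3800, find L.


Little's Law: L = lambda * W
= 6.3200 * 3.3800
= 21.3616

21.3616


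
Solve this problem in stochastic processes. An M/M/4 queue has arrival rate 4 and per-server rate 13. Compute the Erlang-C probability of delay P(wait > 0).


a = lambda/mu = 0.3077
rho = a/c = 0.0769
Erlang-C formula applied:
C(c,a) = 2.9743e-04

2.9743e-04


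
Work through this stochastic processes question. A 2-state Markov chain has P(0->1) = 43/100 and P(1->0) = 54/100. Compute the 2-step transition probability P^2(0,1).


Computing P^2 by matrix multiplication.
P = [[0.5700, 0.4300], [0.5400, 0.4600]]
After raising P to the power 2:
P^2(0,1) = 0.4429

0.4429


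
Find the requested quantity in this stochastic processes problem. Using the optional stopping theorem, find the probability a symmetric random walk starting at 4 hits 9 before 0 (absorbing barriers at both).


By optional stopping theorem: E(M at tau) = M(0) = 4
P(hit 9)*9 + P(hit 0)*0 = 4
P(hit 9) = (4 - 0)/(9 - 0) = 4/9 = 0.4444

0.4444


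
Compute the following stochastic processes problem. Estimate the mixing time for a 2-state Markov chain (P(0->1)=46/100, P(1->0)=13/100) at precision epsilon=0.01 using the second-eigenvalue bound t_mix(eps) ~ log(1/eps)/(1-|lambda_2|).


lambda_2 = |1 - p01 - p10| = |1 - 0.4600 - 0.1300| = 0.4100
t_mix ~ log(1/eps)/(1 - |lambda_2|)
= log(100)/(1 - 0.4100) = 4.6052/0.5900
= 7.8054

7.8054


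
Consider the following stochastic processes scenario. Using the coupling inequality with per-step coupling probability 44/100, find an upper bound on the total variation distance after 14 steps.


TV distance bound <= (1-delta)^n
= (1 - 0.4400)^14
= 0.5600^14
= 2.9829e-04

2.9829e-04


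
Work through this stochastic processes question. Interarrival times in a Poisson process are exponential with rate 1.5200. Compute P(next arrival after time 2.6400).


P(X > t) = exp(-lambda * t)
= exp(-1.5200 * 2.6400)
= exp(-4.0128) = 0.0181

0.0181


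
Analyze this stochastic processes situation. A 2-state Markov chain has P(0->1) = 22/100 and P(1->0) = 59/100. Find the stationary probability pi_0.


Stationary distribution: pi_0 = p10/(p01+p10), pi_1 = p01/(p01+p10)
p01 = 0.2200, p10 = 0.5900
pi_0 = 0.7284

0.7284


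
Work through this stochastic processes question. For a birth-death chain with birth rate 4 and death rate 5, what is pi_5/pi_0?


For birth-death process, pi_n/pi_0 = (lambda/mu)^n
= (4/5)^5
= 0.3277

0.3277


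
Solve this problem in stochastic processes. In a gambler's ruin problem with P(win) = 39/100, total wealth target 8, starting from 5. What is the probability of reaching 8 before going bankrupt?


Gambler's ruin formula:
r = q/p = 0.6100/0.3900 = 1.5641
P(win) = (1 - r^i)/(1 - r^N)
= (1 - 1.5641^5)/(1 - 1.5641^8)
= 0.2401

0.2401


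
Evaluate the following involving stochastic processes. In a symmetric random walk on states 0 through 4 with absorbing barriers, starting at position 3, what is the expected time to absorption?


For symmetric RW on 0,...,N with absorbing barriers, E(i) = i*(N-i)
E(3) = 3 * 1 = 3

3


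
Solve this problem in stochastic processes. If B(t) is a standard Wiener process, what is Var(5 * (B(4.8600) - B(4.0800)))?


Var(alpha*(B(t)-B(s))) = alpha^2 * (t-s)
= 5^2 * (4.8600 - 4.0800)
= 25 * 0.7800
= 19.5000

19.5000


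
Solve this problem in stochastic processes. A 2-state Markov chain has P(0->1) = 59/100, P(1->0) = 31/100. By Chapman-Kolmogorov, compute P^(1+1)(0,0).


P^2 = P^1 * P^1
Computing via matrix multiplication of the transition matrix.
Entry (0,0) of P^2 = 0.3510

0.3510


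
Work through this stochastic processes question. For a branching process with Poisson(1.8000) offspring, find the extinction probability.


Since mu = 1.8000 > 1, extinction prob q < 1.
Solve s = exp(mu*(s-1)) iteratively.
q = 0.2676

0.2676


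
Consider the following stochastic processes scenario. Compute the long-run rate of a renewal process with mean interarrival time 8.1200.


Long-run renewal rate = 1/E(X)
= 1/8.1200
= 0.1232

0.1232


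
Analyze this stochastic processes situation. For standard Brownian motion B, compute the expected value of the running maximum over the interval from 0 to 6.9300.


E(max B(s)) = sqrt(2t/pi)
= sqrt(2*6.9300/pi)
= sqrt(4.4118)
= 2.1004

2.1004


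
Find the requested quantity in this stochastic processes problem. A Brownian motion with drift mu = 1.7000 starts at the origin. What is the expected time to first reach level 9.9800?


Expected first passage time = a/mu
= 9.9800/1.7000
= 5.8706

5.8706


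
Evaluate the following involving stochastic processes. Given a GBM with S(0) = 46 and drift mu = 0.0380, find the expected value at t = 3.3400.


E[S(t)] = S(0) * exp(mu * t)
= 46 * exp(0.0380 * 3.3400)
= 46 * 1.1353
= 52.2250

52.2250


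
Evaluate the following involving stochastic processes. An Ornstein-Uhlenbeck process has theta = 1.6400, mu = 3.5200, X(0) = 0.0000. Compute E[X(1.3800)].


E[X(t)] = mu + (X(0) - mu)*exp(-theta*t)
= 3.5200 + (0.0000 - 3.5200)*exp(-1.6400*1.3800)
= 3.5200 + -3.5200 * 0.1040
= 3.1539

3.1539


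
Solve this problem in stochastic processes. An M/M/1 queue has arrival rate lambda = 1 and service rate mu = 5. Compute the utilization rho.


rho = lambda/mu
= 1/5
= 0.2000

0.2000


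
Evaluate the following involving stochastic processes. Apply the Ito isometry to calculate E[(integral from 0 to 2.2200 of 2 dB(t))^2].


By Ito isometry: E[(int f dB)^2] = int f^2 dt
= 2^2 * 2.2200
= 4 * 2.2200 = 8.8800

8.8800


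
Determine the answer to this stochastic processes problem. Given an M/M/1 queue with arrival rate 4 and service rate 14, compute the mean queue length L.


rho = 4/14 = 0.2857
L = rho/(1-rho)
= 0.2857/0.7143
= 0.4000

0.4000


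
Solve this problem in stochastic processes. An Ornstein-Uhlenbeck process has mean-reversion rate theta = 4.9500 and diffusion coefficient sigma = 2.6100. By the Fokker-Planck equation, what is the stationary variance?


Stationary variance = sigma^2 / (2*theta)
= 2.6100^2 / (2*4.9500)
= 6.8121 / 9.9000
= 0.6881

0.6881


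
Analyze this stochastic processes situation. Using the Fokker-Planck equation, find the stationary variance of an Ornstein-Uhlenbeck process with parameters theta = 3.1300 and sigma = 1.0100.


Stationary variance = sigma^2 / (2*theta)
= 1.0100^2 / (2*3.1300)
= 1.0201 / 6.2600
= 0.1630

0.1630


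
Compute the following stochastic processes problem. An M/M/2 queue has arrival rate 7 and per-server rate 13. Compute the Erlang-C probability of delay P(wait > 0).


a = lambda/mu = 0.5385
rho = a/c = 0.2692
Erlang-C formula applied:
C(c,a) = 0.1142

0.1142


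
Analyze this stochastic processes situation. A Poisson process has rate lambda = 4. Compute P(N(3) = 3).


P(N(t)=k) = (lambda*t)^k * exp(-lambda*t) / k!
lambda*t = 12
= 12^3 * exp(-12) / 3!
= 1728 * 6.1442e-06 / 6
= 0.0018

0.0018


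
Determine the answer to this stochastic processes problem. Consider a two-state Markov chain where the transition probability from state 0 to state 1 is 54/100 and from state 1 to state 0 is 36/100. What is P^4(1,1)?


Computing P^4 by matrix multiplication.
P = [[0.4600, 0.5400], [0.3600, 0.6400]]
After raising P to the power 4:
P^4(1,1) = 0.6000

0.6000


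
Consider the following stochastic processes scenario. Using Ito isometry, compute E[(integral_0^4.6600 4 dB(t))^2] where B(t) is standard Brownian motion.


By Ito isometry: E[(int f dB)^2] = int f^2 dt
= 4^2 * 4.6600
= 16 * 4.6600 = 74.5600

74.5600


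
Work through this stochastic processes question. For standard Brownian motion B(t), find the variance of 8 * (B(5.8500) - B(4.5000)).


Var(alpha*(B(t)-B(s))) = alpha^2 * (t-s)
= 8^2 * (5.8500 - 4.5000)
= 64 * 1.3500
= 86.4000

86.4000


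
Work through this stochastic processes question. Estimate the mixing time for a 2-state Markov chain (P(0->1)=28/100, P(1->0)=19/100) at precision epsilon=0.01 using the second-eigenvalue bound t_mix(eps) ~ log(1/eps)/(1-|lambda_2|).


lambda_2 = |1 - p01 - p10| = |1 - 0.2800 - 0.1900| = 0.5300
t_mix ~ log(1/eps)/(1 - |lambda_2|)
= log(100)/(1 - 0.5300) = 4.6052/0.4700
= 9.7982

9.7982


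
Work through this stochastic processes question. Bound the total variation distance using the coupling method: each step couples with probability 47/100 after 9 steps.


TV distance bound <= (1-delta)^n
= (1 - 0.4700)^9
= 0.5300^9
= 0.0033

0.0033


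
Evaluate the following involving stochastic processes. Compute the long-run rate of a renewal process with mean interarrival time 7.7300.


Long-run renewal rate = 1/E(X)
= 1/7.7300
= 0.1294

0.1294


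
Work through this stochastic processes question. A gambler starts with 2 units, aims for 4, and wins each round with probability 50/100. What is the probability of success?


p = 1/2: P(win) = i/N = 2/4
= 0.5000

0.5000


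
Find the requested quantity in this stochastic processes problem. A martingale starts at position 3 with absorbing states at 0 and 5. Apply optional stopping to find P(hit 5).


By optional stopping theorem: E(M at tau) = M(0) = 3
P(hit 5)*5 + P(hit 0)*0 = 3
P(hit 5) = (3 - 0)/(5 - 0) = 3/5 = 0.6000

0.6000


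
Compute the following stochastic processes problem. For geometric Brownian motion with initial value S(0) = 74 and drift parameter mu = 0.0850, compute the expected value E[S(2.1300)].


E[S(t)] = S(0) * exp(mu * t)
= 74 * exp(0.0850 * 2.1300)
= 74 * 1.1985
= 88.6872

88.6872


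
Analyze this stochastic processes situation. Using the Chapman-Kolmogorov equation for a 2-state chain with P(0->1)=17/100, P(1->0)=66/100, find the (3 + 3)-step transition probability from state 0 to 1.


P^6 = P^3 * P^3
Computing via matrix multiplication of the transition matrix.
Entry (0,1) of P^6 = 0.2048

0.2048


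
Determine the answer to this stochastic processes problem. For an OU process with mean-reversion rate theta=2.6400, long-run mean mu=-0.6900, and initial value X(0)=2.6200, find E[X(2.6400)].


E[X(t)] = mu + (X(0) - mu)*exp(-theta*t)
= -0.6900 + (2.6200 - -0.6900)*exp(-2.6400*2.6400)
= -0.6900 + 3.3100 * 9.4003e-04
= -0.6869

-0.6869


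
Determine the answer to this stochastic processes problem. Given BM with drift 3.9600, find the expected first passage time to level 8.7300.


Expected first passage time = a/mu
= 8.7300/3.9600
= 2.2045

2.2045


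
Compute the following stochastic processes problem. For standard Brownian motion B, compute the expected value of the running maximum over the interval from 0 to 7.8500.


E(max B(s)) = sqrt(2t/pi)
= sqrt(2*7.8500/pi)
= sqrt(4.9975)
= 2.2355

2.2355


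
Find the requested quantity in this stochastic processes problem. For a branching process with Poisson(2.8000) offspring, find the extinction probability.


Since mu = 2.8000 > 1, extinction prob q < 1.
Solve s = exp(mu*(s-1)) iteratively.
q = 0.0750

0.0750


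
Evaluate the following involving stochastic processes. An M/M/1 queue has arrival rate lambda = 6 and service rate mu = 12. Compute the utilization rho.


rho = lambda/mu
= 6/12
= 0.5000

0.5000


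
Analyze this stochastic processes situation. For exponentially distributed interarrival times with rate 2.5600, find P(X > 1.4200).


P(X > t) = exp(-lambda * t)
= exp(-2.5600 * 1.4200)
= exp(-3.6352) = 0.0264

0.0264


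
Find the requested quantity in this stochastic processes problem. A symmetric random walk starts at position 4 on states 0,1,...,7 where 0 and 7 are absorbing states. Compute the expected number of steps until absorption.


For symmetric RW on 0,...,N with absorbing barriers, E(i) = i*(N-i)
E(4) = 4 * 3 = 12

12


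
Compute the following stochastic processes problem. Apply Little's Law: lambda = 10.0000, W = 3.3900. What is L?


Little's Law: L = lambda * W
= 10.0000 * 3.3900
= 33.9000

33.9000


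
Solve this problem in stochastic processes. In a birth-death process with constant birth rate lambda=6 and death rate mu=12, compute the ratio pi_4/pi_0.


For birth-death process, pi_n/pi_0 = (lambda/mu)^n
= (6/12)^4
= 0.0625

0.0625


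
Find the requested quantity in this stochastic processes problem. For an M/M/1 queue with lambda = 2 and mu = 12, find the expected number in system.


rho = 2/12 = 0.1667
L = rho/(1-rho)
= 0.1667/0.8333
= 0.2000

0.2000


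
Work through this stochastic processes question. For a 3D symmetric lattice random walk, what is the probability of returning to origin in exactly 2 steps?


P(return in 2 steps) = P(reverse first step) = 1/(2d)
= 1/6
= 0.1667

0.1667


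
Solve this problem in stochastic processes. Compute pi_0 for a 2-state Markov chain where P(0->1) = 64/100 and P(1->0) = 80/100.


Stationary distribution: pi_0 = p10/(p01+p10), pi_1 = p01/(p01+p10)
p01 = 0.6400, p10 = 0.8000
pi_0 = 0.5556

0.5556


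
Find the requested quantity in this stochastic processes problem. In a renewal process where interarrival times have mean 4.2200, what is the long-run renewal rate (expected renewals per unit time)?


Long-run renewal rate = 1/E(X)
= 1/4.2200
= 0.2370

0.2370


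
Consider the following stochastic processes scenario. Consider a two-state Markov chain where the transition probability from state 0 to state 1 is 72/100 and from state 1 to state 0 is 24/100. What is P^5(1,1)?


Computing P^5 by matrix multiplication.
P = [[0.2800, 0.7200], [0.2400, 0.7600]]
After raising P to the power 5:
P^5(1,1) = 0.7500

0.7500


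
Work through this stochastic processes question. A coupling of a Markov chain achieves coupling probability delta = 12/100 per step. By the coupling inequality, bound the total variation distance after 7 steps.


TV distance bound <= (1-delta)^n
= (1 - 0.1200)^7
= 0.8800^7
= 0.4087

0.4087


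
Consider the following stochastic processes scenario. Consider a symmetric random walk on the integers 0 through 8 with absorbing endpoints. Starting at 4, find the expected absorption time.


For symmetric RW on 0,...,N with absorbing barriers, E(i) = i*(N-i)
E(4) = 4 * 4 = 16

16


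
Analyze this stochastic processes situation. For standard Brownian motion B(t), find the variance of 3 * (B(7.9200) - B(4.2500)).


Var(alpha*(B(t)-B(s))) = alpha^2 * (t-s)
= 3^2 * (7.9200 - 4.2500)
= 9 * 3.6700
= 33.0300

33.0300


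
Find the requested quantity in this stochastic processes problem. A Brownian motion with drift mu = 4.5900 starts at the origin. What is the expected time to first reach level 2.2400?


Expected first passage time = a/mu
= 2.2400/4.5900
= 0.4880

0.4880


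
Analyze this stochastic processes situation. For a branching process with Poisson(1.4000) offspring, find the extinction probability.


Since mu = 1.4000 > 1, extinction prob q < 1.
Solve s = exp(mu*(s-1)) iteratively.
q = 0.4890

0.4890


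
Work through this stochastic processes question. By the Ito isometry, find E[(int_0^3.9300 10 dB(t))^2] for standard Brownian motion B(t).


By Ito isometry: E[(int f dB)^2] = int f^2 dt
= 10^2 * 3.9300
= 100 * 3.9300 = 393.0000

393.0000


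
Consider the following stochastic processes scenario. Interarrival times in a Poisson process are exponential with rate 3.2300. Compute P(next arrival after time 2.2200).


P(X > t) = exp(-lambda * t)
= exp(-3.2300 * 2.2200)
= exp(-7.1706) = 7.6886e-04

7.6886e-04


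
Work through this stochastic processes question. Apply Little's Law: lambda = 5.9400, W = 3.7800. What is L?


Little's Law: L = lambda * W
= 5.9400 * 3.7800
= 22.4532

22.4532


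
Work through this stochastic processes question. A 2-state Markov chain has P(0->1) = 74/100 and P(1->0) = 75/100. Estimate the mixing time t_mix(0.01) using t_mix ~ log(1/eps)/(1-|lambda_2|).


lambda_2 = |1 - p01 - p10| = |1 - 0.7400 - 0.7500| = 0.4900
t_mix ~ log(1/eps)/(1 - |lambda_2|)
= log(100)/(1 - 0.4900) = 4.6052/0.5100
= 9.0297

9.0297


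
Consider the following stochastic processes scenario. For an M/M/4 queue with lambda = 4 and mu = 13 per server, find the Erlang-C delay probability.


a = lambda/mu = 0.3077
rho = a/c = 0.0769
Erlang-C formula applied:
C(c,a) = 2.9743e-04

2.9743e-04


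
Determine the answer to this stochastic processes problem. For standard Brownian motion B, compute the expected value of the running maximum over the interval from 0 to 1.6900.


E(max B(s)) = sqrt(2t/pi)
= sqrt(2*1.6900/pi)
= sqrt(1.0759)
= 1.0372

1.0372


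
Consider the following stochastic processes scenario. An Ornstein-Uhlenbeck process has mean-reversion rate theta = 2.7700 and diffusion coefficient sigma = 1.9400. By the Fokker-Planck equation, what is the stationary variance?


Stationary variance = sigma^2 / (2*theta)
= 1.9400^2 / (2*2.7700)
= 3.7636 / 5.5400
= 0.6794

0.6794


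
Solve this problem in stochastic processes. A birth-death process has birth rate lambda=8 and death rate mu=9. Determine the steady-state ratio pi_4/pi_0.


For birth-death process, pi_n/pi_0 = (lambda/mu)^n
= (8/9)^4
= 0.6243

0.6243


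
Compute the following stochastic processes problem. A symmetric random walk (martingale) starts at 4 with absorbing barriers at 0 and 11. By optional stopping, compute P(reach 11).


By optional stopping theorem: E(M at tau) = M(0) = 4
P(hit 11)*11 + P(hit 0)*0 = 4
P(hit 11) = (4 - 0)/(11 - 0) = 4/11 = 0.3636

0.3636


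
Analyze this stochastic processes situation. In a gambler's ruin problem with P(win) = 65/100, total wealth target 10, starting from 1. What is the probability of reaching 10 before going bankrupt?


Gambler's ruin formula:
r = q/p = 0.3500/0.6500 = 0.5385
P(win) = (1 - r^i)/(1 - r^N)
= (1 - 0.5385^1)/(1 - 0.5385^10)
= 0.4625

0.4625


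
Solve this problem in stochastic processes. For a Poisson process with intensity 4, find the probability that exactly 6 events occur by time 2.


P(N(t)=k) = (lambda*t)^k * exp(-lambda*t) / k!
lambda*t = 8
= 8^6 * exp(-8) / 6!
= 262144 * 3.3546e-04 / 720
= 0.1221

0.1221


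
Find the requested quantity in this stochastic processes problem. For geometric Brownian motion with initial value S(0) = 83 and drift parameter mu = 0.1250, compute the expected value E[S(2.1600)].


E[S(t)] = S(0) * exp(mu * t)
= 83 * exp(0.1250 * 2.1600)
= 83 * 1.3100
= 108.7270

108.7270


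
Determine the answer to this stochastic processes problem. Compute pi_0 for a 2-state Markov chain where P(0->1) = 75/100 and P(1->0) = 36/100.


Stationary distribution: pi_0 = p10/(p01+p10), pi_1 = p01/(p01+p10)
p01 = 0.7500, p10 = 0.3600
pi_0 = 0.3243

0.3243


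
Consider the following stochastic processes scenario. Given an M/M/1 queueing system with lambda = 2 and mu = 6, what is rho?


rho = lambda/mu
= 2/6
= 0.3333

0.3333


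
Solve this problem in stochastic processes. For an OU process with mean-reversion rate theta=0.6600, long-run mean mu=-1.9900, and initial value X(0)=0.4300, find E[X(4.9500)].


E[X(t)] = mu + (X(0) - mu)*exp(-theta*t)
= -1.9900 + (0.4300 - -1.9900)*exp(-0.6600*4.9500)
= -1.9900 + 2.4200 * 0.0381
= -1.8977

-1.8977


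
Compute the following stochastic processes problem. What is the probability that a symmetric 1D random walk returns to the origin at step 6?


P(S(6) = 0) = C(6,3) / 4^3
= 20 / 64
= 0.3125

0.3125


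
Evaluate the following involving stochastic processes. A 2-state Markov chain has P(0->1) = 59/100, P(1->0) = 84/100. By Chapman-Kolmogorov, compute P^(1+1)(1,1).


P^2 = P^1 * P^1
Computing via matrix multiplication of the transition matrix.
Entry (1,1) of P^2 = 0.5212

0.5212


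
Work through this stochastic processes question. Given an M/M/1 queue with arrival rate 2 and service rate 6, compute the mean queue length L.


rho = 2/6 = 0.3333
L = rho/(1-rho)
= 0.3333/0.6667
= 0.5000

0.5000


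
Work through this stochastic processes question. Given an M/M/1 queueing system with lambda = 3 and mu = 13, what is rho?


rho = lambda/mu
= 3/13
= 0.2308

0.2308


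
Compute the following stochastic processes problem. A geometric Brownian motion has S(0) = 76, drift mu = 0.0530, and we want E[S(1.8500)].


E[S(t)] = S(0) * exp(mu * t)
= 76 * exp(0.0530 * 1.8500)
= 76 * 1.1030
= 83.8294

83.8294


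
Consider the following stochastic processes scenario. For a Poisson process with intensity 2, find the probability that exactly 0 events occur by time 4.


P(N(t)=k) = (lambda*t)^k * exp(-lambda*t) / k!
lambda*t = 8
= 8^0 * exp(-8) / 0!
= 1 * 3.3546e-04 / 1
= 3.3546e-04

3.3546e-04


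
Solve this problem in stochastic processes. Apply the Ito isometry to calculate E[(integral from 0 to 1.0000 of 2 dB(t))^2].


By Ito isometry: E[(int f dB)^2] = int f^2 dt
= 2^2 * 1.0000
= 4 * 1.0000 = 4.0000

4.0000


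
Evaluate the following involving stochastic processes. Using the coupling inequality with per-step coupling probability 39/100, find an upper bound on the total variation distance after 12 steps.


TV distance bound <= (1-delta)^n
= (1 - 0.3900)^12
= 0.6100^12
= 0.0027

0.0027


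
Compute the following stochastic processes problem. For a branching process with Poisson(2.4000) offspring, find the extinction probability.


Since mu = 2.4000 > 1, extinction prob q < 1.
Solve s = exp(mu*(s-1)) iteratively.
q = 0.1214

0.1214


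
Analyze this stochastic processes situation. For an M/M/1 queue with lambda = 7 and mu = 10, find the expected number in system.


rho = 7/10 = 0.7000
L = rho/(1-rho)
= 0.7000/0.3000
= 2.3333

2.3333


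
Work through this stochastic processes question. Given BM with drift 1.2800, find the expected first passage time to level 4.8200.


Expected first passage time = a/mu
= 4.8200/1.2800
= 3.7656

3.7656


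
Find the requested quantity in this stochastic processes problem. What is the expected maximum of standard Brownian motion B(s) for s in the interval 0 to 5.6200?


E(max B(s)) = sqrt(2t/pi)
= sqrt(2*5.6200/pi)
= sqrt(3.5778)
= 1.8915

1.8915


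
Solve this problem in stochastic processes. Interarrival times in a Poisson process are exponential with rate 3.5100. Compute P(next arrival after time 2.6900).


P(X > t) = exp(-lambda * t)
= exp(-3.5100 * 2.6900)
= exp(-9.4419) = 7.9330e-05

7.9330e-05


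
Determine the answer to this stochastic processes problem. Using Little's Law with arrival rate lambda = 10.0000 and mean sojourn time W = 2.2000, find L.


Little's Law: L = lambda * W
= 10.0000 * 2.2000
= 22.0000

22.0000


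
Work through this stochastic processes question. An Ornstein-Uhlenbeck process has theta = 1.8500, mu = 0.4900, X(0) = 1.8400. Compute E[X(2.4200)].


E[X(t)] = mu + (X(0) - mu)*exp(-theta*t)
= 0.4900 + (1.8400 - 0.4900)*exp(-1.8500*2.4200)
= 0.4900 + 1.3500 * 0.0114
= 0.5053

0.5053


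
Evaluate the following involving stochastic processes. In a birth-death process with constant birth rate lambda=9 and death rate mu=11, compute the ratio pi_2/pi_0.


For birth-death process, pi_n/pi_0 = (lambda/mu)^n
= (9/11)^2
= 0.6694

0.6694


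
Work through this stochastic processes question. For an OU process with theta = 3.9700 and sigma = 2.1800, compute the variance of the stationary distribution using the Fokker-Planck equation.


Stationary variance = sigma^2 / (2*theta)
= 2.1800^2 / (2*3.9700)
= 4.7524 / 7.9400
= 0.5985

0.5985


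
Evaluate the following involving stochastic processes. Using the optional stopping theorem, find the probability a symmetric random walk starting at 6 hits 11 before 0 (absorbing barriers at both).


By optional stopping theorem: E(M at tau) = M(0) = 6
P(hit 11)*11 + P(hit 0)*0 = 6
P(hit 11) = (6 - 0)/(11 - 0) = 6/11 = 0.5455

0.5455


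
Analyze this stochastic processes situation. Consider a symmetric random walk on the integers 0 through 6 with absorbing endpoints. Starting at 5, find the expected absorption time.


For symmetric RW on 0,...,N with absorbing barriers, E(i) = i*(N-i)
E(5) = 5 * 1 = 5

5


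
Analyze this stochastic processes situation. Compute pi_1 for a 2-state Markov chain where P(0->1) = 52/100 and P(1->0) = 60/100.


Stationary distribution: pi_0 = p10/(p01+p10), pi_1 = p01/(p01+p10)
p01 = 0.5200, p10 = 0.6000
pi_1 = 0.4643

0.4643


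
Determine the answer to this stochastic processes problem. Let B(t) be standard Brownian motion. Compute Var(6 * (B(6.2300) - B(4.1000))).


Var(alpha*(B(t)-B(s))) = alpha^2 * (t-s)
= 6^2 * (6.2300 - 4.1000)
= 36 * 2.1300
= 76.6800

76.6800


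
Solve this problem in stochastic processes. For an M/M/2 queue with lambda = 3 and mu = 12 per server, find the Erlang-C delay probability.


a = lambda/mu = 0.2500
rho = a/c = 0.1250
Erlang-C formula applied:
C(c,a) = 0.0278

0.0278


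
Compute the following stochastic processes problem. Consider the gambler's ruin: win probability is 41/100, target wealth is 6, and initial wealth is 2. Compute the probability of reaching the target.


Gambler's ruin formula:
r = q/p = 0.5900/0.4100 = 1.4390
P(win) = (1 - r^i)/(1 - r^N)
= (1 - 1.4390^2)/(1 - 1.4390^6)
= 0.1359

0.1359


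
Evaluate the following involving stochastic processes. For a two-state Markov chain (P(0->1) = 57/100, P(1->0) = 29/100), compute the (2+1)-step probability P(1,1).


P^3 = P^2 * P^1
Computing via matrix multiplication of the transition matrix.
Entry (1,1) of P^3 = 0.6637

0.6637


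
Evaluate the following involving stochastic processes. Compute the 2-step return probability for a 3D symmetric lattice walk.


P(return in 2 steps) = P(reverse first step) = 1/(2d)
= 1/6
= 0.1667

0.1667


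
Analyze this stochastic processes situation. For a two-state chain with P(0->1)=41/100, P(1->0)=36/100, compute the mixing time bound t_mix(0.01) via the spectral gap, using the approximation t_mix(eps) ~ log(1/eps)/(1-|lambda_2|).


lambda_2 = |1 - p01 - p10| = |1 - 0.4100 - 0.3600| = 0.2300
t_mix ~ log(1/eps)/(1 - |lambda_2|)
= log(100)/(1 - 0.2300) = 4.6052/0.7700
= 5.9807

5.9807


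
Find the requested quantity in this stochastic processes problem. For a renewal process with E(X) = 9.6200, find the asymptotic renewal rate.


Long-run renewal rate = 1/E(X)
= 1/9.6200
= 0.1040

0.1040


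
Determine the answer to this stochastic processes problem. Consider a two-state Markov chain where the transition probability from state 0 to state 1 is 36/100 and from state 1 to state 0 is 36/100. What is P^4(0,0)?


Computing P^4 by matrix multiplication.
P = [[0.6400, 0.3600], [0.3600, 0.6400]]
After raising P to the power 4:
P^4(0,0) = 0.5031

0.5031


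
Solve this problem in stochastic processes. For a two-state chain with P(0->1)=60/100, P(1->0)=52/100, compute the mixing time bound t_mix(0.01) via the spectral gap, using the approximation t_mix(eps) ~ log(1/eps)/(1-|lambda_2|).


lambda_2 = |1 - p01 - p10| = |1 - 0.6000 - 0.5200| = 0.1200
t_mix ~ log(1/eps)/(1 - |lambda_2|)
= log(100)/(1 - 0.1200) = 4.6052/0.8800
= 5.2331

5.2331


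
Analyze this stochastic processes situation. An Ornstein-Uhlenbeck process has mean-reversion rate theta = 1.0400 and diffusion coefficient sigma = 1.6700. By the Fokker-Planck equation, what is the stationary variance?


Stationary variance = sigma^2 / (2*theta)
= 1.6700^2 / (2*1.0400)
= 2.7889 / 2.0800
= 1.3408

1.3408


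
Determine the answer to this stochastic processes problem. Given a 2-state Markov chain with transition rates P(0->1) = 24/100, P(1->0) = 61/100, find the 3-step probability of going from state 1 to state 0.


Computing P^3 by matrix multiplication.
P = [[0.7600, 0.2400], [0.6100, 0.3900]]
After raising P to the power 3:
P^3(1,0) = 0.7152

0.7152


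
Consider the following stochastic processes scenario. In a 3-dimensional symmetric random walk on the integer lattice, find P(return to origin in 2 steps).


P(return in 2 steps) = P(reverse first step) = 1/(2d)
= 1/6
= 0.1667

0.1667


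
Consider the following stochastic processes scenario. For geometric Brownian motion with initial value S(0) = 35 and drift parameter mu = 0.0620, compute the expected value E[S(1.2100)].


E[S(t)] = S(0) * exp(mu * t)
= 35 * exp(0.0620 * 1.2100)
= 35 * 1.0779
= 37.7267

37.7267


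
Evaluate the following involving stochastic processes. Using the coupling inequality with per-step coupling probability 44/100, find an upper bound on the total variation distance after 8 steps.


TV distance bound <= (1-delta)^n
= (1 - 0.4400)^8
= 0.5600^8
= 0.0097

0.0097


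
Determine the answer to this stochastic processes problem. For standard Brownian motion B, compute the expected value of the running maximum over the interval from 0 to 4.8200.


E(max B(s)) = sqrt(2t/pi)
= sqrt(2*4.8200/pi)
= sqrt(3.0685)
= 1.7517

1.7517


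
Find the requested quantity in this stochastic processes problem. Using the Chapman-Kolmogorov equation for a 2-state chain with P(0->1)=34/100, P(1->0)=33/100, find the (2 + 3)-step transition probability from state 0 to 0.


P^5 = P^2 * P^3
Computing via matrix multiplication of the transition matrix.
Entry (0,0) of P^5 = 0.4945

0.4945


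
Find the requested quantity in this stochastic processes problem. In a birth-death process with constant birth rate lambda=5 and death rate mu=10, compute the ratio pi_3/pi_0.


For birth-death process, pi_n/pi_0 = (lambda/mu)^n
= (5/10)^3
= 0.1250

0.1250


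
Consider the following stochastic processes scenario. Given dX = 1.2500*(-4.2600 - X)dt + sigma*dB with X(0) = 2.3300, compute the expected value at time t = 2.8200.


E[X(t)] = mu + (X(0) - mu)*exp(-theta*t)
= -4.2600 + (2.3300 - -4.2600)*exp(-1.2500*2.8200)
= -4.2600 + 6.5900 * 0.0295
= -4.0659

-4.0659


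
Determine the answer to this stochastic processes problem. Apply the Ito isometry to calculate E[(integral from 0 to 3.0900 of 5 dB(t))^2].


By Ito isometry: E[(int f dB)^2] = int f^2 dt
= 5^2 * 3.0900
= 25 * 3.0900 = 77.2500

77.2500


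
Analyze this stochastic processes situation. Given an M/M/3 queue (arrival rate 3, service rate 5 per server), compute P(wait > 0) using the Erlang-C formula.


a = lambda/mu = 0.6000
rho = a/c = 0.2000
Erlang-C formula applied:
C(c,a) = 0.0247

0.0247


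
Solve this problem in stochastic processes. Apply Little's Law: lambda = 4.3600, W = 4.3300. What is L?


Little's Law: L = lambda * W
= 4.3600 * 4.3300
= 18.8788

18.8788


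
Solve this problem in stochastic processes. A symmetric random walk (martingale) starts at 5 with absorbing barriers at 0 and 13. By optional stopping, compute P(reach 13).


By optional stopping theorem: E(M at tau) = M(0) = 5
P(hit 13)*13 + P(hit 0)*0 = 5
P(hit 13) = (5 - 0)/(13 - 0) = 5/13 = 0.3846

0.3846


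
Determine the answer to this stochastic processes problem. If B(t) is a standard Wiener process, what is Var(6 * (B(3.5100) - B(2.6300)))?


Var(alpha*(B(t)-B(s))) = alpha^2 * (t-s)
= 6^2 * (3.5100 - 2.6300)
= 36 * 0.8800
= 31.6800

31.6800


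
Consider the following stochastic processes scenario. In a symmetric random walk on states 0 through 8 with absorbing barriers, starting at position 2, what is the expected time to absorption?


For symmetric RW on 0,...,N with absorbing barriers, E(i) = i*(N-i)
E(2) = 2 * 6 = 12

12
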